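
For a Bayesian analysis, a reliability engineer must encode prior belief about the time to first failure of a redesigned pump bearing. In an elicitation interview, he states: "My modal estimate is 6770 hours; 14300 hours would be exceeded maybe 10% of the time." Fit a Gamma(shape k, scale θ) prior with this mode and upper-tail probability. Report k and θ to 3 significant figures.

Gamma(k,θ) with k>1 has mode (k−1)θ, so θ = 6770/(k−1).
Need P(X < 14300) = 0.9 with θ tied to k this way. Start at k = 2, θ = 6770: P(X<14300) ≈ 0.624.
Too low — raise k to concentrate. Iterating converges to k ≈ 4.44.
Then θ = 6770/(4.44−1) ≈ 1970.

k ≈ 4.44, θ ≈ 1970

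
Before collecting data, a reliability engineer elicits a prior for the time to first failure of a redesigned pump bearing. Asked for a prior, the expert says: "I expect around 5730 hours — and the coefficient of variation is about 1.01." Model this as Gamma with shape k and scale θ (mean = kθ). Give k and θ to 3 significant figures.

k ≈ 0.98, θ ≈ 5850

For Gamma(k, scale θ): mean = kθ, variance = kθ², so CV = 1/√k.
CV = 1.01, hence k = 1/CV² = 0.98.
Then θ = mean/k = 5730/0.98 = 5850.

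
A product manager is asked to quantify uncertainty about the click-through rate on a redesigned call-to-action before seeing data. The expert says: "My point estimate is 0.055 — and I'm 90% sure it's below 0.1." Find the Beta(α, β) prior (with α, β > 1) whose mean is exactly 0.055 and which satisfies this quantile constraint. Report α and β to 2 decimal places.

With mean 0.055 fixed, write α = 0.055s, β = 0.945s where s = α+β.
Need P(θ < 0.1) = 0.9 under Beta(0.055s, 0.945s). Normal approximation: (q−m)/√(m(1−m)/s) ≈ z_{0.9} = 1.28, so s ≈ 0.055·0.945·(1.28)²/(0.1−0.055)² = 42.2.
At s = 42.2: P(θ<0.1) ≈ 0.893. Adjusting to match 0.9 gives s ≈ 46.07.
So α = 0.055·46.07 ≈ 2.53, β = 0.945·46.07 ≈ 43.54.

α ≈ 2.53, β ≈ 43.54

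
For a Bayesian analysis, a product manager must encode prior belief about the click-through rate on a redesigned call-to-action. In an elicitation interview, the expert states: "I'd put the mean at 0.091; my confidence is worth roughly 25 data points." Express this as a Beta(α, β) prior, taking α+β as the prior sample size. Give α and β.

α = 2.275, β = 22.725

Under the effective-sample-size interpretation, Beta(α, β) has prior mean α/(α+β) and prior sample size α+β.
So α+β = 25 and α/(α+β) = 0.091, giving α = 0.091·25 = 2.275 and β = 25 − 2.275 = 22.725.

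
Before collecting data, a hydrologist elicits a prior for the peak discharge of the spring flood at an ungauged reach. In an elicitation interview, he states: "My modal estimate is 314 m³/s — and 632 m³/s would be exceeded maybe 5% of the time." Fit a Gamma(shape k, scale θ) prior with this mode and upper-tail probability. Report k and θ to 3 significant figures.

Gamma(k,θ) with k>1 has mode (k−1)θ, so θ = 314/(k−1).
Need P(X < 632) = 0.95 with θ tied to k this way. Start at k = 2, θ = 314: P(X<632) ≈ 0.597.
Too low — raise k to concentrate. Iterating converges to k ≈ 6.66.
Then θ = 314/(6.66−1) ≈ 55.5.

k ≈ 6.66, θ ≈ 55.5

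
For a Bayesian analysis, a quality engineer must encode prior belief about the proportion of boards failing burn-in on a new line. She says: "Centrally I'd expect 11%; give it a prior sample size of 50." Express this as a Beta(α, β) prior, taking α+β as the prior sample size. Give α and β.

Under the effective-sample-size interpretation, Beta(α, β) has prior mean α/(α+β) and prior sample size α+β.
So α+β = 50 and α/(α+β) = 0.11, giving α = 0.11·50 = 5.5 and β = 50 − 5.5 = 44.5.

α = 5.5, β = 44.5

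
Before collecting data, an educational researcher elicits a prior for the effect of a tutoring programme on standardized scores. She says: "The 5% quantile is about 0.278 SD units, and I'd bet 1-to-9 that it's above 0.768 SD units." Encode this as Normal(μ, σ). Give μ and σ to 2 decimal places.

μ = 0.55, σ = 0.17

The p-quantile of Normal(μ,σ) is μ + z_p·σ, with z_{0.05} = -1.645 and z_{0.9} = 1.282.
Eliminate σ: μ = (z₂·x₁ − z₁·x₂)/(z₂ − z₁) = (1.282·0.278 − (-1.645)·0.768)/2.926 = 0.55.
Then σ = (x₂ − x₁)/(z₂ − z₁) = (0.768 − 0.278)/2.926 = 0.17.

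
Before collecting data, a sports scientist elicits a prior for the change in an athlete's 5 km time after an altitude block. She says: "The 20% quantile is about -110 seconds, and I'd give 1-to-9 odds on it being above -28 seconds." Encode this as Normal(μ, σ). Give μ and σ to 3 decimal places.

The p-quantile of Normal(μ,σ) is μ + z_p·σ, with z_{0.2} = -0.8416 and z_{0.9} = 1.282.
Eliminate σ: μ = (z₂·x₁ − z₁·x₂)/(z₂ − z₁) = (1.282·-110 − (-0.8416)·-28)/2.123 = -77.495.
Then σ = (x₂ − x₁)/(z₂ − z₁) = (-28 − -110)/2.123 = 38.621.

μ = -77.495, σ = 38.621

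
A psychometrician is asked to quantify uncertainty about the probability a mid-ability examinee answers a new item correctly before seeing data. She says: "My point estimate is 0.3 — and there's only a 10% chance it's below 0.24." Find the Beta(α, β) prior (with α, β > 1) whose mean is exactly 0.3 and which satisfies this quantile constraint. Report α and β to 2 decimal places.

With mean 0.3 fixed, write α = 0.3s, β = 0.7s where s = α+β.
Need P(θ < 0.24) = 0.1 under Beta(0.3s, 0.7s). Normal approximation: (q−m)/√(m(1−m)/s) ≈ z_{0.1} = -1.28, so s ≈ 0.3·0.7·(-1.28)²/(0.24−0.3)² = 95.8.
At s = 95.8: P(θ<0.24) ≈ 0.096. Adjusting to match 0.1 gives s ≈ 92.31.
So α = 0.3·92.31 ≈ 27.69, β = 0.7·92.31 ≈ 64.62.

α ≈ 27.69, β ≈ 64.62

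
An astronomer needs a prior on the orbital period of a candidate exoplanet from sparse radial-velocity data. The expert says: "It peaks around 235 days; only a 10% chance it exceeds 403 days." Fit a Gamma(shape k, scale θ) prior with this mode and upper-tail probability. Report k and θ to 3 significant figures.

k ≈ 7.51, θ ≈ 36.1

Gamma(k,θ) with k>1 has mode (k−1)θ, so θ = 235/(k−1).
Need P(X < 403) = 0.9 with θ tied to k this way. Start at k = 2, θ = 235: P(X<403) ≈ 0.511.
Too low — raise k to concentrate. Iterating converges to k ≈ 7.51.
Then θ = 235/(7.51−1) ≈ 36.1.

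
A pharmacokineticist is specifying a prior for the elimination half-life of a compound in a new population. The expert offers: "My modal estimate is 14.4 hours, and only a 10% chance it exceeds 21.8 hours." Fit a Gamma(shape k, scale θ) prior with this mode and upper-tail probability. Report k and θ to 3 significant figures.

Gamma(k,θ) with k>1 has mode (k−1)θ, so θ = 14.4/(k−1).
Need P(X < 21.8) = 0.9 with θ tied to k this way. Start at k = 2, θ = 14.4: P(X<21.8) ≈ 0.447.
Too low — raise k to concentrate. Iterating converges to k ≈ 11.8.
Then θ = 14.4/(11.8−1) ≈ 1.33.

k ≈ 11.8, θ ≈ 1.33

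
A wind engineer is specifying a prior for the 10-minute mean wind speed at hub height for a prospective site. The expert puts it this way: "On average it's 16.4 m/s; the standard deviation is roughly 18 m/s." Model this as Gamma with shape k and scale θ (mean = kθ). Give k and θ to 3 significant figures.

k ≈ 0.83, θ ≈ 19.8

For Gamma(k, scale θ): mean = kθ, variance = kθ², so CV = 1/√k.
CV = SD/mean = 18/16.4 = 1.098, hence k = 1/CV² = 0.83.
Then θ = mean/k = 16.4/0.83 = 19.8.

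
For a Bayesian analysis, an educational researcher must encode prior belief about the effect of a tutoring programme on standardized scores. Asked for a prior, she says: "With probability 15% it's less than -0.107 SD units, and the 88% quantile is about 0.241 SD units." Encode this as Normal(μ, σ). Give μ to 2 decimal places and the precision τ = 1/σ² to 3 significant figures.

μ = 0.06, τ = 40.4

For Normal(μ,σ), the p-quantile is μ + z_p·σ. Here z_{0.15} = -1.036, z_{0.88} = 1.175.
So -0.107 = μ − 1.036σ and 0.241 = μ + 1.175σ.
Subtracting: σ = (0.241 − -0.107)/(1.175 − (-1.036)) = 0.16.
Then μ = -0.107 − (-1.036)·0.16 = 0.06.
Precision τ = 1/σ² = 1/0.1574² = 40.4.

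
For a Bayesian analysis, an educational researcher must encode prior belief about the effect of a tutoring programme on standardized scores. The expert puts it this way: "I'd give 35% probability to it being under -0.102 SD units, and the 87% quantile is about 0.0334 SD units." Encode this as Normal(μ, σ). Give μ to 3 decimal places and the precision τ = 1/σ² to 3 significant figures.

For Normal(μ,σ), the p-quantile is μ + z_p·σ. Here z_{0.35} = -0.3853, z_{0.87} = 1.126.
So -0.102 = μ − 0.3853σ and 0.0334 = μ + 1.126σ.
Subtracting: σ = (0.0334 − -0.102)/(1.126 − (-0.3853)) = 0.090.
Then μ = -0.102 − (-0.3853)·0.090 = -0.067.
Precision τ = 1/σ² = 1/0.08957² = 125.

μ = -0.067, τ = 125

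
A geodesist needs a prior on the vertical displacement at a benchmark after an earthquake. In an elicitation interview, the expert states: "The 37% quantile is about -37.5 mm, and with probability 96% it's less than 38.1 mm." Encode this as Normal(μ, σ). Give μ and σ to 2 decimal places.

μ = -25.45, σ = 36.30

The p-quantile of Normal(μ,σ) is μ + z_p·σ, with z_{0.37} = -0.3319 and z_{0.96} = 1.751.
Eliminate σ: μ = (z₂·x₁ − z₁·x₂)/(z₂ − z₁) = (1.751·-37.5 − (-0.3319)·38.1)/2.083 = -25.45.
Then σ = (x₂ − x₁)/(z₂ − z₁) = (38.1 − -37.5)/2.083 = 36.30.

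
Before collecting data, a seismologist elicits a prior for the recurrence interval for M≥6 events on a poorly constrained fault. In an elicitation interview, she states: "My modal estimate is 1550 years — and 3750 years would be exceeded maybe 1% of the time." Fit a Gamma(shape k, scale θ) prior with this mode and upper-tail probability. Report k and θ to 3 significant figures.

Gamma(k,θ) with k>1 has mode (k−1)θ, so θ = 1550/(k−1).
Need P(X < 3750) = 0.99 with θ tied to k this way. Start at k = 2, θ = 1550: P(X<3750) ≈ 0.696.
Too low — raise k to concentrate. Iterating converges to k ≈ 7.06.
Then θ = 1550/(7.06−1) ≈ 256.

k ≈ 7.06, θ ≈ 256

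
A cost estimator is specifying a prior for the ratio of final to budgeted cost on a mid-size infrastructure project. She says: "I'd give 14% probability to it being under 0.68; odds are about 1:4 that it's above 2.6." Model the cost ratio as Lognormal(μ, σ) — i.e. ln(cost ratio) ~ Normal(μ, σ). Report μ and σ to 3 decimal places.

μ ≈ 0.368, σ ≈ 0.698

If T ~ Lognormal(μ,σ) then ln T ~ Normal(μ,σ), so the p-quantile of ln T is μ + z_p·σ.
ln(0.68) = -0.3857 and ln(2.6) = 0.9555; z_{0.14} = -1.08, z_{0.8} = 0.8416.
σ = (0.9555 − -0.3857)/(0.8416 − (-1.08)) = 0.698.
μ = -0.3857 − (-1.08)·0.698 = 0.368.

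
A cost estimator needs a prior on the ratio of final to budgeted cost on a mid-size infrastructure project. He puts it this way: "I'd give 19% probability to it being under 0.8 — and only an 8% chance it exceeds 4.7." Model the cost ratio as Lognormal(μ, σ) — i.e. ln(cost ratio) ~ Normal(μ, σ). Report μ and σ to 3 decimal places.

If T ~ Lognormal(μ,σ) then ln T ~ Normal(μ,σ), so the p-quantile of ln T is μ + z_p·σ.
ln(0.8) = -0.2231 and ln(4.7) = 1.548; z_{0.19} = -0.8779, z_{0.92} = 1.405.
σ = (1.548 − -0.2231)/(1.405 − (-0.8779)) = 0.776.
μ = -0.2231 − (-0.8779)·0.776 = 0.458.

μ ≈ 0.458, σ ≈ 0.776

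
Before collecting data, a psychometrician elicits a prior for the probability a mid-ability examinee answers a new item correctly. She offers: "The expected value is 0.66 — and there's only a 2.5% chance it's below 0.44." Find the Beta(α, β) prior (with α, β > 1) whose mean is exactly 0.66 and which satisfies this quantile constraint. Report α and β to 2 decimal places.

With mean 0.66 fixed, write α = 0.66s, β = 0.34s where s = α+β.
Need P(θ < 0.44) = 0.025 under Beta(0.66s, 0.34s). Normal approximation: (q−m)/√(m(1−m)/s) ≈ z_{0.025} = -1.96, so s ≈ 0.66·0.34·(-1.96)²/(0.44−0.66)² = 17.8.
At s = 17.8: P(θ<0.44) ≈ 0.029. Adjusting to match 0.025 gives s ≈ 19.10.
So α = 0.66·19.10 ≈ 12.61, β = 0.34·19.10 ≈ 6.50.

α ≈ 12.61, β ≈ 6.50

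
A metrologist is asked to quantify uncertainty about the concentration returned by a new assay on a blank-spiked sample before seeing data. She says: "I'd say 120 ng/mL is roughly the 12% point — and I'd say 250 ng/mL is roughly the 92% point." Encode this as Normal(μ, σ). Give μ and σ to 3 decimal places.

μ = 179.203, σ = 50.386

The p-quantile of Normal(μ,σ) is μ + z_p·σ, with z_{0.12} = -1.175 and z_{0.92} = 1.405.
Eliminate σ: μ = (z₂·x₁ − z₁·x₂)/(z₂ − z₁) = (1.405·120 − (-1.175)·250)/2.58 = 179.203.
Then σ = (x₂ − x₁)/(z₂ − z₁) = (250 − 120)/2.58 = 50.386.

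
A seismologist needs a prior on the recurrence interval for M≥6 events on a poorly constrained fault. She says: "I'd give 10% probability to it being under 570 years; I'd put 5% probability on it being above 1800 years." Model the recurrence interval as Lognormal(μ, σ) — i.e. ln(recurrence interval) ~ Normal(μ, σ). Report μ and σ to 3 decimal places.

μ ≈ 6.849, σ ≈ 0.393

If T ~ Lognormal(μ,σ) then ln T ~ Normal(μ,σ), so the p-quantile of ln T is μ + z_p·σ.
ln(570) = 6.346 and ln(1800) = 7.496; z_{0.1} = -1.282, z_{0.95} = 1.645.
σ = (7.496 − 6.346)/(1.645 − (-1.282)) = 0.393.
μ = 6.346 − (-1.282)·0.393 = 6.849.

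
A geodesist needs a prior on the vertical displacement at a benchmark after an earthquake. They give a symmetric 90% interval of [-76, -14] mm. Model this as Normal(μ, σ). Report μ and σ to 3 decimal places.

μ = -45.000, σ = 18.847

A symmetric 90% interval runs μ ± z·σ with z = 1.645.
Half-width = 31, so σ = 31/1.645 = 18.847.
μ is the interval midpoint, -45.000.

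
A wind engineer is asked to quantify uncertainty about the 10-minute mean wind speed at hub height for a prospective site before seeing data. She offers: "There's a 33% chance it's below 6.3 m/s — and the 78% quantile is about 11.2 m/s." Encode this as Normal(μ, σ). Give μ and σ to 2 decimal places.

μ = 8.08, σ = 4.04

For Normal(μ,σ), the p-quantile is μ + z_p·σ. Here z_{0.33} = -0.4399, z_{0.78} = 0.7722.
So 6.3 = μ − 0.4399σ and 11.2 = μ + 0.7722σ.
Subtracting: σ = (11.2 − 6.3)/(0.7722 − (-0.4399)) = 4.04.
Then μ = 6.3 − (-0.4399)·4.04 = 8.08.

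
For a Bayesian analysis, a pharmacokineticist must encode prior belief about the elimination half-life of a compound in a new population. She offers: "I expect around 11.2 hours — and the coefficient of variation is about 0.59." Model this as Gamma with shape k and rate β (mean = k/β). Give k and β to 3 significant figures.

For Gamma(k, rate β): mean = k/β, variance = k/β², so CV = 1/√k.
CV = 0.59, hence k = 1/CV² = 2.87.
Then β = k/mean = 2.87/11.2 = 0.256.

k ≈ 2.87, β ≈ 0.256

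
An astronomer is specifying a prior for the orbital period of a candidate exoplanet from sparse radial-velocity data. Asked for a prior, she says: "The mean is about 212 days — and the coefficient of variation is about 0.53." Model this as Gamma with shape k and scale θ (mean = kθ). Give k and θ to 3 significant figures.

For Gamma(k, scale θ): mean = kθ, variance = kθ², so CV = 1/√k.
CV = 0.53, hence k = 1/CV² = 3.56.
Then θ = mean/k = 212/3.56 = 59.6.

k ≈ 3.56, θ ≈ 59.6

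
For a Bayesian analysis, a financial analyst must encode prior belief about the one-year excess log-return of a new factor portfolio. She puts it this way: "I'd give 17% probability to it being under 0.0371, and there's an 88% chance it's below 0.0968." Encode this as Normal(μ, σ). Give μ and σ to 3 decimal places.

For Normal(μ,σ), the p-quantile is μ + z_p·σ. Here z_{0.17} = -0.9542, z_{0.88} = 1.175.
So 0.0371 = μ − 0.9542σ and 0.0968 = μ + 1.175σ.
Subtracting: σ = (0.0968 − 0.0371)/(1.175 − (-0.9542)) = 0.028.
Then μ = 0.0371 − (-0.9542)·0.028 = 0.064.

μ = 0.064, σ = 0.028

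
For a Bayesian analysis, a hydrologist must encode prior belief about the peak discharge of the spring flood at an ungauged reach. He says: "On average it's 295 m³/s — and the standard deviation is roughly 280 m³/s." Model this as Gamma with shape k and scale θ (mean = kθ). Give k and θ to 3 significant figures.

k ≈ 1.11, θ ≈ 266

For Gamma(k, scale θ): mean = kθ, variance = kθ², so CV = 1/√k.
CV = SD/mean = 280/295 = 0.9492, hence k = 1/CV² = 1.11.
Then θ = mean/k = 295/1.11 = 266.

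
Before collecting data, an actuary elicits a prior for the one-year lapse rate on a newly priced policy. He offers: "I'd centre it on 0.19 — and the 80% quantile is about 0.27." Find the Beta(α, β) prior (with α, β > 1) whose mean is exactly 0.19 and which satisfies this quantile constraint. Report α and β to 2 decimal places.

α ≈ 2.81, β ≈ 11.96

With mean 0.19 fixed, write α = 0.19s, β = 0.81s where s = α+β.
Need P(θ < 0.27) = 0.8 under Beta(0.19s, 0.81s). Normal approximation: (q−m)/√(m(1−m)/s) ≈ z_{0.8} = 0.842, so s ≈ 0.19·0.81·(0.842)²/(0.27−0.19)² = 17.0.
At s = 17.0: P(θ<0.27) ≈ 0.812. Adjusting to match 0.8 gives s ≈ 14.77.
So α = 0.19·14.77 ≈ 2.81, β = 0.81·14.77 ≈ 11.96.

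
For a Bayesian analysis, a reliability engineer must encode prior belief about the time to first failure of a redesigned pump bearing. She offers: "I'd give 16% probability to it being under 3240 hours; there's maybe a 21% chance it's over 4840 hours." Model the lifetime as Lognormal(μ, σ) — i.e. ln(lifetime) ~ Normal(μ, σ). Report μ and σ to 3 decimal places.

μ ≈ 8.305, σ ≈ 0.223

If T ~ Lognormal(μ,σ) then ln T ~ Normal(μ,σ), so the p-quantile of ln T is μ + z_p·σ.
ln(3240) = 8.083 and ln(4840) = 8.485; z_{0.16} = -0.9945, z_{0.79} = 0.8064.
σ = (8.485 − 8.083)/(0.8064 − (-0.9945)) = 0.223.
μ = 8.083 − (-0.9945)·0.223 = 8.305.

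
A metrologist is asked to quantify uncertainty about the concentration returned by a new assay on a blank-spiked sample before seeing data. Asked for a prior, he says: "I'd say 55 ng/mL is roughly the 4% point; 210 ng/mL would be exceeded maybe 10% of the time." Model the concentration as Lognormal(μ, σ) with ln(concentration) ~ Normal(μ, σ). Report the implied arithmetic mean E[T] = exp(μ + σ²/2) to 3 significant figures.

E[T] ≈ 131 ng/mL

If T ~ Lognormal(μ,σ) then ln T ~ Normal(μ,σ), so the p-quantile of ln T is μ + z_p·σ.
ln(55) = 4.007 and ln(210) = 5.347; z_{0.04} = -1.751, z_{0.9} = 1.282.
σ = (5.347 − 4.007)/(1.282 − (-1.751)) = 0.442.
μ = 4.007 − (-1.751)·0.442 = 4.781.
E[T] = exp(μ + σ²/2) = exp(4.781 + 0.0976) = 131 ng/mL.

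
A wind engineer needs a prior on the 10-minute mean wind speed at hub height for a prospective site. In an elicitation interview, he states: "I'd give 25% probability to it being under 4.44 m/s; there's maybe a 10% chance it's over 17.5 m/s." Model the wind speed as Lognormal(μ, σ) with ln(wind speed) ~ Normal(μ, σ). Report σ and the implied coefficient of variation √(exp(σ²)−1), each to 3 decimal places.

σ ≈ 0.701, CV ≈ 0.797

If T ~ Lognormal(μ,σ) then ln T ~ Normal(μ,σ), so the p-quantile of ln T is μ + z_p·σ.
ln(4.44) = 1.491 and ln(17.5) = 2.862; z_{0.25} = -0.6745, z_{0.9} = 1.282.
σ = (2.862 − 1.491)/(1.282 − (-0.6745)) = 0.701.
μ = 1.491 − (-0.6745)·0.701 = 1.964.
CV = √(exp(σ²)−1) = √(exp(0.4917)−1) = 0.797.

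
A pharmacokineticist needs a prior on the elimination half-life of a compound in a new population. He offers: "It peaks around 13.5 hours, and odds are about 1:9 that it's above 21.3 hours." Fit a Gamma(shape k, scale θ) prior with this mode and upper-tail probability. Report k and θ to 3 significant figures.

Gamma(k,θ) with k>1 has mode (k−1)θ, so θ = 13.5/(k−1).
Need P(X < 21.3) = 0.9 with θ tied to k this way. Start at k = 2, θ = 13.5: P(X<21.3) ≈ 0.468.
Too low — raise k to concentrate. Iterating converges to k ≈ 10.
Then θ = 13.5/(10−1) ≈ 1.5.

k ≈ 10, θ ≈ 1.5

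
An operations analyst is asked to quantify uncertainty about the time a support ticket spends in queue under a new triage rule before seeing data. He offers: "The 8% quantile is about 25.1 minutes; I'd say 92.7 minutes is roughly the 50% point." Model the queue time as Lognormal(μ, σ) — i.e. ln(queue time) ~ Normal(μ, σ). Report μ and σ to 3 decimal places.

If T ~ Lognormal(μ,σ) then ln T ~ Normal(μ,σ), so the p-quantile of ln T is μ + z_p·σ.
ln(25.1) = 3.223 and ln(92.7) = 4.529; z_{0.08} = -1.405, z_{0.5} = 0.
σ = (4.529 − 3.223)/(0 − (-1.405)) = 0.930.
μ = 3.223 − (-1.405)·0.930 = 4.529.

μ ≈ 4.529, σ ≈ 0.930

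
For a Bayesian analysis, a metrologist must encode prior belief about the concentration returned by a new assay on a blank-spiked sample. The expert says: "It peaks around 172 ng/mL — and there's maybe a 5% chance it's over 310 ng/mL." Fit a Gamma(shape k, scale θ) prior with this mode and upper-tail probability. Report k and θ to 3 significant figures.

k ≈ 9.03, θ ≈ 21.4

Gamma(k,θ) with k>1 has mode (k−1)θ, so θ = 172/(k−1).
Need P(X < 310) = 0.95 with θ tied to k this way. Start at k = 2, θ = 172: P(X<310) ≈ 0.538.
Too low — raise k to concentrate. Iterating converges to k ≈ 9.03.
Then θ = 172/(9.03−1) ≈ 21.4.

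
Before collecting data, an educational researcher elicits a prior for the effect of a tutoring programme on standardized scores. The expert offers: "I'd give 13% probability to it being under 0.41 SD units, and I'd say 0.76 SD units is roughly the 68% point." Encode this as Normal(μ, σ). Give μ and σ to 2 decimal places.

For Normal(μ,σ), the p-quantile is μ + z_p·σ. Here z_{0.13} = -1.126, z_{0.68} = 0.4677.
So 0.41 = μ − 1.126σ and 0.76 = μ + 0.4677σ.
Subtracting: σ = (0.76 − 0.41)/(0.4677 − (-1.126)) = 0.22.
Then μ = 0.41 − (-1.126)·0.22 = 0.66.

μ = 0.66, σ = 0.22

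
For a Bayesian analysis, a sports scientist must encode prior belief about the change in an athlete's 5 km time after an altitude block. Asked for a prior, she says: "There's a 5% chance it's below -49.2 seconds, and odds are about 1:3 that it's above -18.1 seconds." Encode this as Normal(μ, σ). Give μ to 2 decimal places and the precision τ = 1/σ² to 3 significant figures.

μ = -27.14, τ = 0.00556

For Normal(μ,σ), the p-quantile is μ + z_p·σ. Here z_{0.05} = -1.645, z_{0.75} = 0.6745.
So -49.2 = μ − 1.645σ and -18.1 = μ + 0.6745σ.
Subtracting: σ = (-18.1 − -49.2)/(0.6745 − (-1.645)) = 13.41.
Then μ = -49.2 − (-1.645)·13.41 = -27.14.
Precision τ = 1/σ² = 1/13.41² = 0.00556.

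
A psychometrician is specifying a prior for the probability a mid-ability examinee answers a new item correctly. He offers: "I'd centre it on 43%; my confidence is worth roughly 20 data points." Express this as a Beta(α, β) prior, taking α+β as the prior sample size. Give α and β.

α = 8.6, β = 11.4

Under the effective-sample-size interpretation, Beta(α, β) has prior mean α/(α+β) and prior sample size α+β.
So α+β = 20 and α/(α+β) = 0.43, giving α = 0.43·20 = 8.6 and β = 20 − 8.6 = 11.4.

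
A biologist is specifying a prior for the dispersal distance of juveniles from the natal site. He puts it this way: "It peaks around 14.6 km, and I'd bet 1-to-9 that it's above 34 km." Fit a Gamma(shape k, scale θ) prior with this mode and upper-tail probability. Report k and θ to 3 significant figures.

Gamma(k,θ) with k>1 has mode (k−1)θ, so θ = 14.6/(k−1).
Need P(X < 34) = 0.9 with θ tied to k this way. Start at k = 2, θ = 14.6: P(X<34) ≈ 0.676.
Too low — raise k to concentrate. Iterating converges to k ≈ 3.69.
Then θ = 14.6/(3.69−1) ≈ 5.43.

k ≈ 3.69, θ ≈ 5.43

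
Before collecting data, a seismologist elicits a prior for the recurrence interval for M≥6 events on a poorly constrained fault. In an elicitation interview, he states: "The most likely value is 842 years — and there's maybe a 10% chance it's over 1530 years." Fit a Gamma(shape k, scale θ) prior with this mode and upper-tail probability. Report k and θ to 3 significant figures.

Gamma(k,θ) with k>1 has mode (k−1)θ, so θ = 842/(k−1).
Need P(X < 1530) = 0.9 with θ tied to k this way. Start at k = 2, θ = 842: P(X<1530) ≈ 0.542.
Too low — raise k to concentrate. Iterating converges to k ≈ 6.34.
Then θ = 842/(6.34−1) ≈ 158.

k ≈ 6.34, θ ≈ 158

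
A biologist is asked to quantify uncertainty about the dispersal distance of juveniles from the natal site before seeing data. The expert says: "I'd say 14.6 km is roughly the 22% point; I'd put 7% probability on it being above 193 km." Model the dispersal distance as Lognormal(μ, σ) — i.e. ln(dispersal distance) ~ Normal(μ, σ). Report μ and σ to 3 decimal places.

μ ≈ 3.568, σ ≈ 1.148

If T ~ Lognormal(μ,σ) then ln T ~ Normal(μ,σ), so the p-quantile of ln T is μ + z_p·σ.
ln(14.6) = 2.681 and ln(193) = 5.263; z_{0.22} = -0.7722, z_{0.93} = 1.476.
σ = (5.263 − 2.681)/(1.476 − (-0.7722)) = 1.148.
μ = 2.681 − (-0.7722)·1.148 = 3.568.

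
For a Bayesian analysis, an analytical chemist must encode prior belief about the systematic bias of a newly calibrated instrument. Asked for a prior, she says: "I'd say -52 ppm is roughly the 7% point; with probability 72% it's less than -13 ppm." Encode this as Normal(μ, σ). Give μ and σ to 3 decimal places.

μ = -24.042, σ = 18.945

The p-quantile of Normal(μ,σ) is μ + z_p·σ, with z_{0.07} = -1.476 and z_{0.72} = 0.5828.
Eliminate σ: μ = (z₂·x₁ − z₁·x₂)/(z₂ − z₁) = (0.5828·-52 − (-1.476)·-13)/2.059 = -24.042.
Then σ = (x₂ − x₁)/(z₂ − z₁) = (-13 − -52)/2.059 = 18.945.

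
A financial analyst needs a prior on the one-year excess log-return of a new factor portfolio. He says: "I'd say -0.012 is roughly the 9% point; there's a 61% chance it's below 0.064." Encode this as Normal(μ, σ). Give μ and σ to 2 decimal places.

μ = 0.05, σ = 0.05

For Normal(μ,σ), the p-quantile is μ + z_p·σ. Here z_{0.09} = -1.341, z_{0.61} = 0.2793.
So -0.012 = μ − 1.341σ and 0.064 = μ + 0.2793σ.
Subtracting: σ = (0.064 − -0.012)/(0.2793 − (-1.341)) = 0.05.
Then μ = -0.012 − (-1.341)·0.05 = 0.05.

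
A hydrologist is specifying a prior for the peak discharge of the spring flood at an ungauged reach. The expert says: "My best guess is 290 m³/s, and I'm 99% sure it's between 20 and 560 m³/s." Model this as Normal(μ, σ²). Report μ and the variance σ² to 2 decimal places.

μ = 290.00, σ² = 10987.36

A symmetric 99% interval runs μ ± z·σ with z = 2.576.
Half-width = 270, so σ = 270/2.576 = 104.821 and σ² = 10987.36.
μ is the stated best guess, 290.00.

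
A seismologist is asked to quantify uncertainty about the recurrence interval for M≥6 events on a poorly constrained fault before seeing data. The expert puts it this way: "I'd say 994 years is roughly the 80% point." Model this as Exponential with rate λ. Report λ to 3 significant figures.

λ ≈ 0.00162

P(T < 994.0) = 1 − e^(−λ·994.0) = 0.8, so λ = −ln(1−0.8)/994.0 = −ln(0.2)/994.0 = 0.00162.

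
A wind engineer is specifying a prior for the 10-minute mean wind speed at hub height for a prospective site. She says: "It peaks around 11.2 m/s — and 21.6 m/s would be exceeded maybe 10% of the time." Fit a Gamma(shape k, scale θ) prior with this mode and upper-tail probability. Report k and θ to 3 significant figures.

k ≈ 5.44, θ ≈ 2.52

Gamma(k,θ) with k>1 has mode (k−1)θ, so θ = 11.2/(k−1).
Need P(X < 21.6) = 0.9 with θ tied to k this way. Start at k = 2, θ = 11.2: P(X<21.6) ≈ 0.574.
Too low — raise k to concentrate. Iterating converges to k ≈ 5.44.
Then θ = 11.2/(5.44−1) ≈ 2.52.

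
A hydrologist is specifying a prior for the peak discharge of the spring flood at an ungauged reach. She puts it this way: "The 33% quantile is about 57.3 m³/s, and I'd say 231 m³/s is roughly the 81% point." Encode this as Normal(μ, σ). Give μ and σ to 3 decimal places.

μ = 115.285, σ = 131.810

For Normal(μ,σ), the p-quantile is μ + z_p·σ. Here z_{0.33} = -0.4399, z_{0.81} = 0.8779.
So 57.3 = μ − 0.4399σ and 231 = μ + 0.8779σ.
Subtracting: σ = (231 − 57.3)/(0.8779 − (-0.4399)) = 131.810.
Then μ = 57.3 − (-0.4399)·131.810 = 115.285.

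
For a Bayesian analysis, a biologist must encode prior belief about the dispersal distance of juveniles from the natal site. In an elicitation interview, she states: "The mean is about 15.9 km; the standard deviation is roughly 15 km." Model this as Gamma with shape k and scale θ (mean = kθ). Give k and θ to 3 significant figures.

k ≈ 1.12, θ ≈ 14.2

For Gamma(k, scale θ): mean = kθ, variance = kθ², so CV = 1/√k.
CV = SD/mean = 15/15.9 = 0.9434, hence k = 1/CV² = 1.12.
Then θ = mean/k = 15.9/1.12 = 14.2.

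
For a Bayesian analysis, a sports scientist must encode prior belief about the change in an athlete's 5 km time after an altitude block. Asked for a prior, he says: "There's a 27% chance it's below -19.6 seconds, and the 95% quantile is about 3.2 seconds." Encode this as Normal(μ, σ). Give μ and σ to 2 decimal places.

The p-quantile of Normal(μ,σ) is μ + z_p·σ, with z_{0.27} = -0.6128 and z_{0.95} = 1.645.
Eliminate σ: μ = (z₂·x₁ − z₁·x₂)/(z₂ − z₁) = (1.645·-19.6 − (-0.6128)·3.2)/2.258 = -13.41.
Then σ = (x₂ − x₁)/(z₂ − z₁) = (3.2 − -19.6)/2.258 = 10.10.

μ = -13.41, σ = 10.10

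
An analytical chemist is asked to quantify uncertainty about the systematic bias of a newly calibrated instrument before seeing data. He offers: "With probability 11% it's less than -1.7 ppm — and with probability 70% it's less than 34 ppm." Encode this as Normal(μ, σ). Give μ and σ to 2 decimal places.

The p-quantile of Normal(μ,σ) is μ + z_p·σ, with z_{0.11} = -1.227 and z_{0.7} = 0.5244.
Eliminate σ: μ = (z₂·x₁ − z₁·x₂)/(z₂ − z₁) = (0.5244·-1.7 − (-1.227)·34)/1.751 = 23.31.
Then σ = (x₂ − x₁)/(z₂ − z₁) = (34 − -1.7)/1.751 = 20.39.

μ = 23.31, σ = 20.39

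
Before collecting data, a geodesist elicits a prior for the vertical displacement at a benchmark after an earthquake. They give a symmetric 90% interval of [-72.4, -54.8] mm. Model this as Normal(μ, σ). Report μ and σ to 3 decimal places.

A symmetric 90% interval runs μ ± z·σ with z = 1.645.
Half-width = 8.8, so σ = 8.8/1.645 = 5.350.
μ is the interval midpoint, -63.600.

μ = -63.600, σ = 5.350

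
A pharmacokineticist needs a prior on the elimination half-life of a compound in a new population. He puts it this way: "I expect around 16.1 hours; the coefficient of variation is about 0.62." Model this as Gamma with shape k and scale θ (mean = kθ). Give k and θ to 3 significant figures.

k ≈ 2.6, θ ≈ 6.19

For Gamma(k, scale θ): mean = kθ, variance = kθ², so CV = 1/√k.
CV = 0.62, hence k = 1/CV² = 2.6.
Then θ = mean/k = 16.1/2.6 = 6.19.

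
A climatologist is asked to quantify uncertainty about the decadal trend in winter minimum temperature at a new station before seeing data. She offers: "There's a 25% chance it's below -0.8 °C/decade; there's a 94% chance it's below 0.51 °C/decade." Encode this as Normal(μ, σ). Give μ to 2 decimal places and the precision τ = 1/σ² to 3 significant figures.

The p-quantile of Normal(μ,σ) is μ + z_p·σ, with z_{0.25} = -0.6745 and z_{0.94} = 1.555.
Eliminate σ: μ = (z₂·x₁ − z₁·x₂)/(z₂ − z₁) = (1.555·-0.8 − (-0.6745)·0.51)/2.229 = -0.40.
Then σ = (x₂ − x₁)/(z₂ − z₁) = (0.51 − -0.8)/2.229 = 0.59.
Precision τ = 1/σ² = 1/0.5876² = 2.9.

μ = -0.40, τ = 2.9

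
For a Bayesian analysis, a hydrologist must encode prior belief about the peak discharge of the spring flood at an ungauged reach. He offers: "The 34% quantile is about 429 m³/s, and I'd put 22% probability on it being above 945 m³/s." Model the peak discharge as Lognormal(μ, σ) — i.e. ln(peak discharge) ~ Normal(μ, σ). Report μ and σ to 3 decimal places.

μ ≈ 6.336, σ ≈ 0.667

If T ~ Lognormal(μ,σ) then ln T ~ Normal(μ,σ), so the p-quantile of ln T is μ + z_p·σ.
ln(429) = 6.061 and ln(945) = 6.851; z_{0.34} = -0.4125, z_{0.78} = 0.7722.
σ = (6.851 − 6.061)/(0.7722 − (-0.4125)) = 0.667.
μ = 6.061 − (-0.4125)·0.667 = 6.336.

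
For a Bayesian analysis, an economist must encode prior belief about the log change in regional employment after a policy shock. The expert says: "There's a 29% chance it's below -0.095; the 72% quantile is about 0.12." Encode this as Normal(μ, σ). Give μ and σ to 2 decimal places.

μ = 0.01, σ = 0.19

The p-quantile of Normal(μ,σ) is μ + z_p·σ, with z_{0.29} = -0.5534 and z_{0.72} = 0.5828.
Eliminate σ: μ = (z₂·x₁ − z₁·x₂)/(z₂ − z₁) = (0.5828·-0.095 − (-0.5534)·0.12)/1.136 = 0.01.
Then σ = (x₂ − x₁)/(z₂ − z₁) = (0.12 − -0.095)/1.136 = 0.19.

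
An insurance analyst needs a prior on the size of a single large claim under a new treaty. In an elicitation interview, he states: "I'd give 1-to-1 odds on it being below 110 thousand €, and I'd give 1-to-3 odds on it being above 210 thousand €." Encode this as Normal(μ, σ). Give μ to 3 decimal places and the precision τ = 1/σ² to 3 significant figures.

μ = 110.000, τ = 4.55e-05

For Normal(μ,σ), the p-quantile is μ + z_p·σ. Here z_{0.5} = 0, z_{0.75} = 0.6745.
So 110 = μ + 0σ and 210 = μ + 0.6745σ.
Subtracting: σ = (210 − 110)/(0.6745 − (0)) = 148.260.
Then μ = 110 − (0)·148.260 = 110.000.
Precision τ = 1/σ² = 1/148.3² = 4.55e-05.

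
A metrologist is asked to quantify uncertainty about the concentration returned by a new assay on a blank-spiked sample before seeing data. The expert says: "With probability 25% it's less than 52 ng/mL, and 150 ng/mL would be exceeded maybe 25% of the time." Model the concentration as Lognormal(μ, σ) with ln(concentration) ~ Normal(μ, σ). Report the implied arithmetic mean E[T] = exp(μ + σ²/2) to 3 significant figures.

If T ~ Lognormal(μ,σ) then ln T ~ Normal(μ,σ), so the p-quantile of ln T is μ + z_p·σ.
ln(52) = 3.951 and ln(150) = 5.011; z_{0.25} = -0.6745, z_{0.75} = 0.6745.
σ = (5.011 − 3.951)/(0.6745 − (-0.6745)) = 0.785.
μ = 3.951 − (-0.6745)·0.785 = 4.481.
E[T] = exp(μ + σ²/2) = exp(4.481 + 0.3084) = 120 ng/mL.

E[T] ≈ 120 ng/mL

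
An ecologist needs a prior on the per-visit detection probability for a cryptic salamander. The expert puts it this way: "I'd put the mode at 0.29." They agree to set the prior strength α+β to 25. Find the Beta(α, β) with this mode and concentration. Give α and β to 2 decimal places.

For α,β > 1 the Beta mode is (α−1)/(α+β−2). With α+β = 25, the mode is (α−1)/23.
Set (α−1)/23 = 0.29 → α = 1 + 0.29·23 = 7.67.
β = 25 − α = 17.33.

α = 7.67, β = 17.33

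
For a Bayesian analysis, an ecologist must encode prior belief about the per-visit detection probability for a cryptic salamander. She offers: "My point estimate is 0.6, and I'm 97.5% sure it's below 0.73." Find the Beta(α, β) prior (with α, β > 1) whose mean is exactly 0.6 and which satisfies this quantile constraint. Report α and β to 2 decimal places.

α ≈ 30.02, β ≈ 20.01

With mean 0.6 fixed, write α = 0.6s, β = 0.4s where s = α+β.
Need P(θ < 0.73) = 0.975 under Beta(0.6s, 0.4s). Normal approximation: (q−m)/√(m(1−m)/s) ≈ z_{0.975} = 1.96, so s ≈ 0.6·0.4·(1.96)²/(0.73−0.6)² = 54.6.
At s = 54.6: P(θ<0.73) ≈ 0.980. Adjusting to match 0.975 gives s ≈ 50.03.
So α = 0.6·50.03 ≈ 30.02, β = 0.4·50.03 ≈ 20.01.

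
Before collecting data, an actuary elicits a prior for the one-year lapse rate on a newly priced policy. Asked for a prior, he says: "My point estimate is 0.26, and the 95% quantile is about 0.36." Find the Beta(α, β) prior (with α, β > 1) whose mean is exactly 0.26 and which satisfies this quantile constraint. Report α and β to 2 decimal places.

α ≈ 14.66, β ≈ 41.72

With mean 0.26 fixed, write α = 0.26s, β = 0.74s where s = α+β.
Need P(θ < 0.36) = 0.95 under Beta(0.26s, 0.74s). Normal approximation: (q−m)/√(m(1−m)/s) ≈ z_{0.95} = 1.64, so s ≈ 0.26·0.74·(1.64)²/(0.36−0.26)² = 52.1.
At s = 52.1: P(θ<0.36) ≈ 0.943. Adjusting to match 0.95 gives s ≈ 56.38.
So α = 0.26·56.38 ≈ 14.66, β = 0.74·56.38 ≈ 41.72.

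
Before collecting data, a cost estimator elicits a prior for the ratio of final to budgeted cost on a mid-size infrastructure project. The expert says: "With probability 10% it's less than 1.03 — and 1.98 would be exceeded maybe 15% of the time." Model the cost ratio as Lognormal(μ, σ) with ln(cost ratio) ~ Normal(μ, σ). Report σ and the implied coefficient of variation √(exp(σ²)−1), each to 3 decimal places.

If T ~ Lognormal(μ,σ) then ln T ~ Normal(μ,σ), so the p-quantile of ln T is μ + z_p·σ.
ln(1.03) = 0.02956 and ln(1.98) = 0.6831; z_{0.1} = -1.282, z_{0.85} = 1.036.
σ = (0.6831 − 0.02956)/(1.036 − (-1.282)) = 0.282.
μ = 0.02956 − (-1.282)·0.282 = 0.391.
CV = √(exp(σ²)−1) = √(exp(0.0795)−1) = 0.288.

σ ≈ 0.282, CV ≈ 0.288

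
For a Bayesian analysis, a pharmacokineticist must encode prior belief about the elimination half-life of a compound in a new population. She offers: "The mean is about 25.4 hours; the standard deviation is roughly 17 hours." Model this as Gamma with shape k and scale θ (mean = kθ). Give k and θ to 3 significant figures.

For Gamma(k, scale θ): mean = kθ, variance = kθ², so CV = 1/√k.
CV = SD/mean = 17/25.4 = 0.6693, hence k = 1/CV² = 2.23.
Then θ = mean/k = 25.4/2.23 = 11.4.

k ≈ 2.23, θ ≈ 11.4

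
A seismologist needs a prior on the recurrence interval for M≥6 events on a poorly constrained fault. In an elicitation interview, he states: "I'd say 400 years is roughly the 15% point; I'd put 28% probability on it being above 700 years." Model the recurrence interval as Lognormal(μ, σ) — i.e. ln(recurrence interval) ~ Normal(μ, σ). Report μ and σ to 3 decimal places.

μ ≈ 6.350, σ ≈ 0.346

If T ~ Lognormal(μ,σ) then ln T ~ Normal(μ,σ), so the p-quantile of ln T is μ + z_p·σ.
ln(400) = 5.991 and ln(700) = 6.551; z_{0.15} = -1.036, z_{0.72} = 0.5828.
σ = (6.551 − 5.991)/(0.5828 − (-1.036)) = 0.346.
μ = 5.991 − (-1.036)·0.346 = 6.350.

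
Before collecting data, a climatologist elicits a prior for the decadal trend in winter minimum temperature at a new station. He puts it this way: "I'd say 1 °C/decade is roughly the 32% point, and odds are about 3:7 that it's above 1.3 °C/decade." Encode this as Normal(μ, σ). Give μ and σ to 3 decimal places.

For Normal(μ,σ), the p-quantile is μ + z_p·σ. Here z_{0.32} = -0.4677, z_{0.7} = 0.5244.
So 1 = μ − 0.4677σ and 1.3 = μ + 0.5244σ.
Subtracting: σ = (1.3 − 1)/(0.5244 − (-0.4677)) = 0.302.
Then μ = 1 − (-0.4677)·0.302 = 1.141.

μ = 1.141, σ = 0.302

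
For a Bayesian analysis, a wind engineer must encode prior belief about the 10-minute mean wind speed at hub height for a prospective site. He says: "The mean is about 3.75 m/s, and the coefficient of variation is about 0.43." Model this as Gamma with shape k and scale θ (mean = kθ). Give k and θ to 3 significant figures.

For Gamma(k, scale θ): mean = kθ, variance = kθ², so CV = 1/√k.
CV = 0.43, hence k = 1/CV² = 5.41.
Then θ = mean/k = 3.75/5.41 = 0.693.

k ≈ 5.41, θ ≈ 0.693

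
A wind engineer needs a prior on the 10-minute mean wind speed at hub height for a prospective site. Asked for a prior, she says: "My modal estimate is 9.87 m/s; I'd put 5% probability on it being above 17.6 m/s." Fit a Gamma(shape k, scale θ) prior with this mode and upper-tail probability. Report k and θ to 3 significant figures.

k ≈ 9.33, θ ≈ 1.18

Gamma(k,θ) with k>1 has mode (k−1)θ, so θ = 9.87/(k−1).
Need P(X < 17.6) = 0.95 with θ tied to k this way. Start at k = 2, θ = 9.87: P(X<17.6) ≈ 0.532.
Too low — raise k to concentrate. Iterating converges to k ≈ 9.33.
Then θ = 9.87/(9.33−1) ≈ 1.18.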